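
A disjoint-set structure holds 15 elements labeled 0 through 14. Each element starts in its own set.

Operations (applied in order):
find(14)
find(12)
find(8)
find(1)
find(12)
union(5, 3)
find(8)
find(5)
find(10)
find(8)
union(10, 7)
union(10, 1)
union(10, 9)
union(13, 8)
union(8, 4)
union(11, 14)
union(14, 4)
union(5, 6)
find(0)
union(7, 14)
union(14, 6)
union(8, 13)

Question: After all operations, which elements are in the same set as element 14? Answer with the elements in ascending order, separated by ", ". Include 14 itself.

Answer: 1, 3, 4, 5, 6, 7, 8, 9, 10, 11, 13, 14

Derivation:
Step 1: find(14) -> no change; set of 14 is {14}
Step 2: find(12) -> no change; set of 12 is {12}
Step 3: find(8) -> no change; set of 8 is {8}
Step 4: find(1) -> no change; set of 1 is {1}
Step 5: find(12) -> no change; set of 12 is {12}
Step 6: union(5, 3) -> merged; set of 5 now {3, 5}
Step 7: find(8) -> no change; set of 8 is {8}
Step 8: find(5) -> no change; set of 5 is {3, 5}
Step 9: find(10) -> no change; set of 10 is {10}
Step 10: find(8) -> no change; set of 8 is {8}
Step 11: union(10, 7) -> merged; set of 10 now {7, 10}
Step 12: union(10, 1) -> merged; set of 10 now {1, 7, 10}
Step 13: union(10, 9) -> merged; set of 10 now {1, 7, 9, 10}
Step 14: union(13, 8) -> merged; set of 13 now {8, 13}
Step 15: union(8, 4) -> merged; set of 8 now {4, 8, 13}
Step 16: union(11, 14) -> merged; set of 11 now {11, 14}
Step 17: union(14, 4) -> merged; set of 14 now {4, 8, 11, 13, 14}
Step 18: union(5, 6) -> merged; set of 5 now {3, 5, 6}
Step 19: find(0) -> no change; set of 0 is {0}
Step 20: union(7, 14) -> merged; set of 7 now {1, 4, 7, 8, 9, 10, 11, 13, 14}
Step 21: union(14, 6) -> merged; set of 14 now {1, 3, 4, 5, 6, 7, 8, 9, 10, 11, 13, 14}
Step 22: union(8, 13) -> already same set; set of 8 now {1, 3, 4, 5, 6, 7, 8, 9, 10, 11, 13, 14}
Component of 14: {1, 3, 4, 5, 6, 7, 8, 9, 10, 11, 13, 14}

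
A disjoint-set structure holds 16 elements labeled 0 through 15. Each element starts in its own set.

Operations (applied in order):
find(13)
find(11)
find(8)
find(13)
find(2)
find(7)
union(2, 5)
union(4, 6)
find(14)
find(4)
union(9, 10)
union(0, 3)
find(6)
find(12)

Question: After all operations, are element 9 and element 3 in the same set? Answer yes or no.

Step 1: find(13) -> no change; set of 13 is {13}
Step 2: find(11) -> no change; set of 11 is {11}
Step 3: find(8) -> no change; set of 8 is {8}
Step 4: find(13) -> no change; set of 13 is {13}
Step 5: find(2) -> no change; set of 2 is {2}
Step 6: find(7) -> no change; set of 7 is {7}
Step 7: union(2, 5) -> merged; set of 2 now {2, 5}
Step 8: union(4, 6) -> merged; set of 4 now {4, 6}
Step 9: find(14) -> no change; set of 14 is {14}
Step 10: find(4) -> no change; set of 4 is {4, 6}
Step 11: union(9, 10) -> merged; set of 9 now {9, 10}
Step 12: union(0, 3) -> merged; set of 0 now {0, 3}
Step 13: find(6) -> no change; set of 6 is {4, 6}
Step 14: find(12) -> no change; set of 12 is {12}
Set of 9: {9, 10}; 3 is not a member.

Answer: no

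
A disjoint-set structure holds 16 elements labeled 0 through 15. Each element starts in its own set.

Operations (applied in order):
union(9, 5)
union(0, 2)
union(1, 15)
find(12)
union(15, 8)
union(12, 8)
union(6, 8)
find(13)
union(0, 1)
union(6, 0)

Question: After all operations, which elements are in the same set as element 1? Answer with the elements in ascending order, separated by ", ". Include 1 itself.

Answer: 0, 1, 2, 6, 8, 12, 15

Derivation:
Step 1: union(9, 5) -> merged; set of 9 now {5, 9}
Step 2: union(0, 2) -> merged; set of 0 now {0, 2}
Step 3: union(1, 15) -> merged; set of 1 now {1, 15}
Step 4: find(12) -> no change; set of 12 is {12}
Step 5: union(15, 8) -> merged; set of 15 now {1, 8, 15}
Step 6: union(12, 8) -> merged; set of 12 now {1, 8, 12, 15}
Step 7: union(6, 8) -> merged; set of 6 now {1, 6, 8, 12, 15}
Step 8: find(13) -> no change; set of 13 is {13}
Step 9: union(0, 1) -> merged; set of 0 now {0, 1, 2, 6, 8, 12, 15}
Step 10: union(6, 0) -> already same set; set of 6 now {0, 1, 2, 6, 8, 12, 15}
Component of 1: {0, 1, 2, 6, 8, 12, 15}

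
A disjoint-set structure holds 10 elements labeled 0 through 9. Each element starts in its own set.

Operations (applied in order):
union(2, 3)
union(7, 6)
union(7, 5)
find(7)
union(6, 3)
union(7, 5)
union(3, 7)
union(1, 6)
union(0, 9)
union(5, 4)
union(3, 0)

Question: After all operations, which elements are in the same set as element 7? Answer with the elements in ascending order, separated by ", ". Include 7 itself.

Step 1: union(2, 3) -> merged; set of 2 now {2, 3}
Step 2: union(7, 6) -> merged; set of 7 now {6, 7}
Step 3: union(7, 5) -> merged; set of 7 now {5, 6, 7}
Step 4: find(7) -> no change; set of 7 is {5, 6, 7}
Step 5: union(6, 3) -> merged; set of 6 now {2, 3, 5, 6, 7}
Step 6: union(7, 5) -> already same set; set of 7 now {2, 3, 5, 6, 7}
Step 7: union(3, 7) -> already same set; set of 3 now {2, 3, 5, 6, 7}
Step 8: union(1, 6) -> merged; set of 1 now {1, 2, 3, 5, 6, 7}
Step 9: union(0, 9) -> merged; set of 0 now {0, 9}
Step 10: union(5, 4) -> merged; set of 5 now {1, 2, 3, 4, 5, 6, 7}
Step 11: union(3, 0) -> merged; set of 3 now {0, 1, 2, 3, 4, 5, 6, 7, 9}
Component of 7: {0, 1, 2, 3, 4, 5, 6, 7, 9}

Answer: 0, 1, 2, 3, 4, 5, 6, 7, 9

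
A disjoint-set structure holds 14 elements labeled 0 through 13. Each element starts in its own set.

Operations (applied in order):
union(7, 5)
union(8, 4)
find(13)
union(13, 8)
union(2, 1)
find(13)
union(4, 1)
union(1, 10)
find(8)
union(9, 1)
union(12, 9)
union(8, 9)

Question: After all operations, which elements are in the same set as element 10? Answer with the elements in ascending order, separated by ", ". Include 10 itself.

Answer: 1, 2, 4, 8, 9, 10, 12, 13

Derivation:
Step 1: union(7, 5) -> merged; set of 7 now {5, 7}
Step 2: union(8, 4) -> merged; set of 8 now {4, 8}
Step 3: find(13) -> no change; set of 13 is {13}
Step 4: union(13, 8) -> merged; set of 13 now {4, 8, 13}
Step 5: union(2, 1) -> merged; set of 2 now {1, 2}
Step 6: find(13) -> no change; set of 13 is {4, 8, 13}
Step 7: union(4, 1) -> merged; set of 4 now {1, 2, 4, 8, 13}
Step 8: union(1, 10) -> merged; set of 1 now {1, 2, 4, 8, 10, 13}
Step 9: find(8) -> no change; set of 8 is {1, 2, 4, 8, 10, 13}
Step 10: union(9, 1) -> merged; set of 9 now {1, 2, 4, 8, 9, 10, 13}
Step 11: union(12, 9) -> merged; set of 12 now {1, 2, 4, 8, 9, 10, 12, 13}
Step 12: union(8, 9) -> already same set; set of 8 now {1, 2, 4, 8, 9, 10, 12, 13}
Component of 10: {1, 2, 4, 8, 9, 10, 12, 13}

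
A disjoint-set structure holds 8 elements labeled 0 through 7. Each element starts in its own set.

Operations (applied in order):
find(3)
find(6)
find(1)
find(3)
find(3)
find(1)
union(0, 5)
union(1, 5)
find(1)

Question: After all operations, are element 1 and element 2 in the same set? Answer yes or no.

Step 1: find(3) -> no change; set of 3 is {3}
Step 2: find(6) -> no change; set of 6 is {6}
Step 3: find(1) -> no change; set of 1 is {1}
Step 4: find(3) -> no change; set of 3 is {3}
Step 5: find(3) -> no change; set of 3 is {3}
Step 6: find(1) -> no change; set of 1 is {1}
Step 7: union(0, 5) -> merged; set of 0 now {0, 5}
Step 8: union(1, 5) -> merged; set of 1 now {0, 1, 5}
Step 9: find(1) -> no change; set of 1 is {0, 1, 5}
Set of 1: {0, 1, 5}; 2 is not a member.

Answer: no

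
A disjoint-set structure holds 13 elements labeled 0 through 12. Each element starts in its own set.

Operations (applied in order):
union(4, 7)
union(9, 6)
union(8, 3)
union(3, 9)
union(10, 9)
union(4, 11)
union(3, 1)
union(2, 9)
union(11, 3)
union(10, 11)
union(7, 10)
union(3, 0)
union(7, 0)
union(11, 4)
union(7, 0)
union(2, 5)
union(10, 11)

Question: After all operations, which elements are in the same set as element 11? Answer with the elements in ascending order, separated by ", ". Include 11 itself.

Step 1: union(4, 7) -> merged; set of 4 now {4, 7}
Step 2: union(9, 6) -> merged; set of 9 now {6, 9}
Step 3: union(8, 3) -> merged; set of 8 now {3, 8}
Step 4: union(3, 9) -> merged; set of 3 now {3, 6, 8, 9}
Step 5: union(10, 9) -> merged; set of 10 now {3, 6, 8, 9, 10}
Step 6: union(4, 11) -> merged; set of 4 now {4, 7, 11}
Step 7: union(3, 1) -> merged; set of 3 now {1, 3, 6, 8, 9, 10}
Step 8: union(2, 9) -> merged; set of 2 now {1, 2, 3, 6, 8, 9, 10}
Step 9: union(11, 3) -> merged; set of 11 now {1, 2, 3, 4, 6, 7, 8, 9, 10, 11}
Step 10: union(10, 11) -> already same set; set of 10 now {1, 2, 3, 4, 6, 7, 8, 9, 10, 11}
Step 11: union(7, 10) -> already same set; set of 7 now {1, 2, 3, 4, 6, 7, 8, 9, 10, 11}
Step 12: union(3, 0) -> merged; set of 3 now {0, 1, 2, 3, 4, 6, 7, 8, 9, 10, 11}
Step 13: union(7, 0) -> already same set; set of 7 now {0, 1, 2, 3, 4, 6, 7, 8, 9, 10, 11}
Step 14: union(11, 4) -> already same set; set of 11 now {0, 1, 2, 3, 4, 6, 7, 8, 9, 10, 11}
Step 15: union(7, 0) -> already same set; set of 7 now {0, 1, 2, 3, 4, 6, 7, 8, 9, 10, 11}
Step 16: union(2, 5) -> merged; set of 2 now {0, 1, 2, 3, 4, 5, 6, 7, 8, 9, 10, 11}
Step 17: union(10, 11) -> already same set; set of 10 now {0, 1, 2, 3, 4, 5, 6, 7, 8, 9, 10, 11}
Component of 11: {0, 1, 2, 3, 4, 5, 6, 7, 8, 9, 10, 11}

Answer: 0, 1, 2, 3, 4, 5, 6, 7, 8, 9, 10, 11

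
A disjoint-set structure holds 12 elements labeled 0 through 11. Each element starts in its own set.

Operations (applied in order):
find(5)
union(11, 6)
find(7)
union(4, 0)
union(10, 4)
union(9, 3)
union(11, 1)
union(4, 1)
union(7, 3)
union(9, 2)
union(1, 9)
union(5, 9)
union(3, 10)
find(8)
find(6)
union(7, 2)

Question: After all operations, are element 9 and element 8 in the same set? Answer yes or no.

Answer: no

Derivation:
Step 1: find(5) -> no change; set of 5 is {5}
Step 2: union(11, 6) -> merged; set of 11 now {6, 11}
Step 3: find(7) -> no change; set of 7 is {7}
Step 4: union(4, 0) -> merged; set of 4 now {0, 4}
Step 5: union(10, 4) -> merged; set of 10 now {0, 4, 10}
Step 6: union(9, 3) -> merged; set of 9 now {3, 9}
Step 7: union(11, 1) -> merged; set of 11 now {1, 6, 11}
Step 8: union(4, 1) -> merged; set of 4 now {0, 1, 4, 6, 10, 11}
Step 9: union(7, 3) -> merged; set of 7 now {3, 7, 9}
Step 10: union(9, 2) -> merged; set of 9 now {2, 3, 7, 9}
Step 11: union(1, 9) -> merged; set of 1 now {0, 1, 2, 3, 4, 6, 7, 9, 10, 11}
Step 12: union(5, 9) -> merged; set of 5 now {0, 1, 2, 3, 4, 5, 6, 7, 9, 10, 11}
Step 13: union(3, 10) -> already same set; set of 3 now {0, 1, 2, 3, 4, 5, 6, 7, 9, 10, 11}
Step 14: find(8) -> no change; set of 8 is {8}
Step 15: find(6) -> no change; set of 6 is {0, 1, 2, 3, 4, 5, 6, 7, 9, 10, 11}
Step 16: union(7, 2) -> already same set; set of 7 now {0, 1, 2, 3, 4, 5, 6, 7, 9, 10, 11}
Set of 9: {0, 1, 2, 3, 4, 5, 6, 7, 9, 10, 11}; 8 is not a member.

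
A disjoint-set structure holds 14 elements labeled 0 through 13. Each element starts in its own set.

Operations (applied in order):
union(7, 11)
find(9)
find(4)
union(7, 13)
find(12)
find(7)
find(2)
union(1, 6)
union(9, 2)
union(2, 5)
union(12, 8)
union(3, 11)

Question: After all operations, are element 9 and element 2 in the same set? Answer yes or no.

Answer: yes

Derivation:
Step 1: union(7, 11) -> merged; set of 7 now {7, 11}
Step 2: find(9) -> no change; set of 9 is {9}
Step 3: find(4) -> no change; set of 4 is {4}
Step 4: union(7, 13) -> merged; set of 7 now {7, 11, 13}
Step 5: find(12) -> no change; set of 12 is {12}
Step 6: find(7) -> no change; set of 7 is {7, 11, 13}
Step 7: find(2) -> no change; set of 2 is {2}
Step 8: union(1, 6) -> merged; set of 1 now {1, 6}
Step 9: union(9, 2) -> merged; set of 9 now {2, 9}
Step 10: union(2, 5) -> merged; set of 2 now {2, 5, 9}
Step 11: union(12, 8) -> merged; set of 12 now {8, 12}
Step 12: union(3, 11) -> merged; set of 3 now {3, 7, 11, 13}
Set of 9: {2, 5, 9}; 2 is a member.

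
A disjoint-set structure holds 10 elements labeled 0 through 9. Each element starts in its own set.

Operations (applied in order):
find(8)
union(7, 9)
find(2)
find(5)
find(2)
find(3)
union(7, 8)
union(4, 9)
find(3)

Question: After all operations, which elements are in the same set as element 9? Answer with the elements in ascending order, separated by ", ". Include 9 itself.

Step 1: find(8) -> no change; set of 8 is {8}
Step 2: union(7, 9) -> merged; set of 7 now {7, 9}
Step 3: find(2) -> no change; set of 2 is {2}
Step 4: find(5) -> no change; set of 5 is {5}
Step 5: find(2) -> no change; set of 2 is {2}
Step 6: find(3) -> no change; set of 3 is {3}
Step 7: union(7, 8) -> merged; set of 7 now {7, 8, 9}
Step 8: union(4, 9) -> merged; set of 4 now {4, 7, 8, 9}
Step 9: find(3) -> no change; set of 3 is {3}
Component of 9: {4, 7, 8, 9}

Answer: 4, 7, 8, 9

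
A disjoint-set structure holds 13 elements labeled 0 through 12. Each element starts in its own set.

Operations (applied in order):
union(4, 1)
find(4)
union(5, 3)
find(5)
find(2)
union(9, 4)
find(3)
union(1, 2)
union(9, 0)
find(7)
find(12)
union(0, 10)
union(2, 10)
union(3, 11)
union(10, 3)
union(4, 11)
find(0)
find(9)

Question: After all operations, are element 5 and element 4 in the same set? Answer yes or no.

Answer: yes

Derivation:
Step 1: union(4, 1) -> merged; set of 4 now {1, 4}
Step 2: find(4) -> no change; set of 4 is {1, 4}
Step 3: union(5, 3) -> merged; set of 5 now {3, 5}
Step 4: find(5) -> no change; set of 5 is {3, 5}
Step 5: find(2) -> no change; set of 2 is {2}
Step 6: union(9, 4) -> merged; set of 9 now {1, 4, 9}
Step 7: find(3) -> no change; set of 3 is {3, 5}
Step 8: union(1, 2) -> merged; set of 1 now {1, 2, 4, 9}
Step 9: union(9, 0) -> merged; set of 9 now {0, 1, 2, 4, 9}
Step 10: find(7) -> no change; set of 7 is {7}
Step 11: find(12) -> no change; set of 12 is {12}
Step 12: union(0, 10) -> merged; set of 0 now {0, 1, 2, 4, 9, 10}
Step 13: union(2, 10) -> already same set; set of 2 now {0, 1, 2, 4, 9, 10}
Step 14: union(3, 11) -> merged; set of 3 now {3, 5, 11}
Step 15: union(10, 3) -> merged; set of 10 now {0, 1, 2, 3, 4, 5, 9, 10, 11}
Step 16: union(4, 11) -> already same set; set of 4 now {0, 1, 2, 3, 4, 5, 9, 10, 11}
Step 17: find(0) -> no change; set of 0 is {0, 1, 2, 3, 4, 5, 9, 10, 11}
Step 18: find(9) -> no change; set of 9 is {0, 1, 2, 3, 4, 5, 9, 10, 11}
Set of 5: {0, 1, 2, 3, 4, 5, 9, 10, 11}; 4 is a member.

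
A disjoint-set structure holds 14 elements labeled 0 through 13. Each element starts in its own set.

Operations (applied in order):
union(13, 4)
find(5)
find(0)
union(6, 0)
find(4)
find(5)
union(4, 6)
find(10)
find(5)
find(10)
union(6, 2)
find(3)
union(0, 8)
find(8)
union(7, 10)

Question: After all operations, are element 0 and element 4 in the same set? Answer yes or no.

Step 1: union(13, 4) -> merged; set of 13 now {4, 13}
Step 2: find(5) -> no change; set of 5 is {5}
Step 3: find(0) -> no change; set of 0 is {0}
Step 4: union(6, 0) -> merged; set of 6 now {0, 6}
Step 5: find(4) -> no change; set of 4 is {4, 13}
Step 6: find(5) -> no change; set of 5 is {5}
Step 7: union(4, 6) -> merged; set of 4 now {0, 4, 6, 13}
Step 8: find(10) -> no change; set of 10 is {10}
Step 9: find(5) -> no change; set of 5 is {5}
Step 10: find(10) -> no change; set of 10 is {10}
Step 11: union(6, 2) -> merged; set of 6 now {0, 2, 4, 6, 13}
Step 12: find(3) -> no change; set of 3 is {3}
Step 13: union(0, 8) -> merged; set of 0 now {0, 2, 4, 6, 8, 13}
Step 14: find(8) -> no change; set of 8 is {0, 2, 4, 6, 8, 13}
Step 15: union(7, 10) -> merged; set of 7 now {7, 10}
Set of 0: {0, 2, 4, 6, 8, 13}; 4 is a member.

Answer: yes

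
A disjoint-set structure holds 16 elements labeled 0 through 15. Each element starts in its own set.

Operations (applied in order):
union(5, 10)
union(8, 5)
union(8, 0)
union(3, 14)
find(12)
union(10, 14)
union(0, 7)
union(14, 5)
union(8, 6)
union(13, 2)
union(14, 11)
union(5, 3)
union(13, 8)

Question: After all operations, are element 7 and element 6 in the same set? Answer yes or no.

Answer: yes

Derivation:
Step 1: union(5, 10) -> merged; set of 5 now {5, 10}
Step 2: union(8, 5) -> merged; set of 8 now {5, 8, 10}
Step 3: union(8, 0) -> merged; set of 8 now {0, 5, 8, 10}
Step 4: union(3, 14) -> merged; set of 3 now {3, 14}
Step 5: find(12) -> no change; set of 12 is {12}
Step 6: union(10, 14) -> merged; set of 10 now {0, 3, 5, 8, 10, 14}
Step 7: union(0, 7) -> merged; set of 0 now {0, 3, 5, 7, 8, 10, 14}
Step 8: union(14, 5) -> already same set; set of 14 now {0, 3, 5, 7, 8, 10, 14}
Step 9: union(8, 6) -> merged; set of 8 now {0, 3, 5, 6, 7, 8, 10, 14}
Step 10: union(13, 2) -> merged; set of 13 now {2, 13}
Step 11: union(14, 11) -> merged; set of 14 now {0, 3, 5, 6, 7, 8, 10, 11, 14}
Step 12: union(5, 3) -> already same set; set of 5 now {0, 3, 5, 6, 7, 8, 10, 11, 14}
Step 13: union(13, 8) -> merged; set of 13 now {0, 2, 3, 5, 6, 7, 8, 10, 11, 13, 14}
Set of 7: {0, 2, 3, 5, 6, 7, 8, 10, 11, 13, 14}; 6 is a member.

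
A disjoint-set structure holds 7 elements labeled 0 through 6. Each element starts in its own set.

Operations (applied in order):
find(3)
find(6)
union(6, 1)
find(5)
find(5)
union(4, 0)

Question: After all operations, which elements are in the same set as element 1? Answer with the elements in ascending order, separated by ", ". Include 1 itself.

Answer: 1, 6

Derivation:
Step 1: find(3) -> no change; set of 3 is {3}
Step 2: find(6) -> no change; set of 6 is {6}
Step 3: union(6, 1) -> merged; set of 6 now {1, 6}
Step 4: find(5) -> no change; set of 5 is {5}
Step 5: find(5) -> no change; set of 5 is {5}
Step 6: union(4, 0) -> merged; set of 4 now {0, 4}
Component of 1: {1, 6}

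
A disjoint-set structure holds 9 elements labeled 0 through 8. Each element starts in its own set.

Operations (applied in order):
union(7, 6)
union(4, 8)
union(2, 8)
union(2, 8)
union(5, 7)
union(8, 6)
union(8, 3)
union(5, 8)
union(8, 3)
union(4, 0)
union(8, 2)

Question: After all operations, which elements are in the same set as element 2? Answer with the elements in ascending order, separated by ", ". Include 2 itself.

Step 1: union(7, 6) -> merged; set of 7 now {6, 7}
Step 2: union(4, 8) -> merged; set of 4 now {4, 8}
Step 3: union(2, 8) -> merged; set of 2 now {2, 4, 8}
Step 4: union(2, 8) -> already same set; set of 2 now {2, 4, 8}
Step 5: union(5, 7) -> merged; set of 5 now {5, 6, 7}
Step 6: union(8, 6) -> merged; set of 8 now {2, 4, 5, 6, 7, 8}
Step 7: union(8, 3) -> merged; set of 8 now {2, 3, 4, 5, 6, 7, 8}
Step 8: union(5, 8) -> already same set; set of 5 now {2, 3, 4, 5, 6, 7, 8}
Step 9: union(8, 3) -> already same set; set of 8 now {2, 3, 4, 5, 6, 7, 8}
Step 10: union(4, 0) -> merged; set of 4 now {0, 2, 3, 4, 5, 6, 7, 8}
Step 11: union(8, 2) -> already same set; set of 8 now {0, 2, 3, 4, 5, 6, 7, 8}
Component of 2: {0, 2, 3, 4, 5, 6, 7, 8}

Answer: 0, 2, 3, 4, 5, 6, 7, 8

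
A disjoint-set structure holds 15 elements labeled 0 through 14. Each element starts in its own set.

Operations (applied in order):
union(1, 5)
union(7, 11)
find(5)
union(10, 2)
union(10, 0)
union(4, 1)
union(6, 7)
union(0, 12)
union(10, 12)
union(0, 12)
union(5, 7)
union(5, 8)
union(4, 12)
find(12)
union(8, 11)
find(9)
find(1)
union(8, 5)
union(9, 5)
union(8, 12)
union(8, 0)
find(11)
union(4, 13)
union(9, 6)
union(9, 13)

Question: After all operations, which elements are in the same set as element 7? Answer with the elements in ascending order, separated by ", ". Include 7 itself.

Step 1: union(1, 5) -> merged; set of 1 now {1, 5}
Step 2: union(7, 11) -> merged; set of 7 now {7, 11}
Step 3: find(5) -> no change; set of 5 is {1, 5}
Step 4: union(10, 2) -> merged; set of 10 now {2, 10}
Step 5: union(10, 0) -> merged; set of 10 now {0, 2, 10}
Step 6: union(4, 1) -> merged; set of 4 now {1, 4, 5}
Step 7: union(6, 7) -> merged; set of 6 now {6, 7, 11}
Step 8: union(0, 12) -> merged; set of 0 now {0, 2, 10, 12}
Step 9: union(10, 12) -> already same set; set of 10 now {0, 2, 10, 12}
Step 10: union(0, 12) -> already same set; set of 0 now {0, 2, 10, 12}
Step 11: union(5, 7) -> merged; set of 5 now {1, 4, 5, 6, 7, 11}
Step 12: union(5, 8) -> merged; set of 5 now {1, 4, 5, 6, 7, 8, 11}
Step 13: union(4, 12) -> merged; set of 4 now {0, 1, 2, 4, 5, 6, 7, 8, 10, 11, 12}
Step 14: find(12) -> no change; set of 12 is {0, 1, 2, 4, 5, 6, 7, 8, 10, 11, 12}
Step 15: union(8, 11) -> already same set; set of 8 now {0, 1, 2, 4, 5, 6, 7, 8, 10, 11, 12}
Step 16: find(9) -> no change; set of 9 is {9}
Step 17: find(1) -> no change; set of 1 is {0, 1, 2, 4, 5, 6, 7, 8, 10, 11, 12}
Step 18: union(8, 5) -> already same set; set of 8 now {0, 1, 2, 4, 5, 6, 7, 8, 10, 11, 12}
Step 19: union(9, 5) -> merged; set of 9 now {0, 1, 2, 4, 5, 6, 7, 8, 9, 10, 11, 12}
Step 20: union(8, 12) -> already same set; set of 8 now {0, 1, 2, 4, 5, 6, 7, 8, 9, 10, 11, 12}
Step 21: union(8, 0) -> already same set; set of 8 now {0, 1, 2, 4, 5, 6, 7, 8, 9, 10, 11, 12}
Step 22: find(11) -> no change; set of 11 is {0, 1, 2, 4, 5, 6, 7, 8, 9, 10, 11, 12}
Step 23: union(4, 13) -> merged; set of 4 now {0, 1, 2, 4, 5, 6, 7, 8, 9, 10, 11, 12, 13}
Step 24: union(9, 6) -> already same set; set of 9 now {0, 1, 2, 4, 5, 6, 7, 8, 9, 10, 11, 12, 13}
Step 25: union(9, 13) -> already same set; set of 9 now {0, 1, 2, 4, 5, 6, 7, 8, 9, 10, 11, 12, 13}
Component of 7: {0, 1, 2, 4, 5, 6, 7, 8, 9, 10, 11, 12, 13}

Answer: 0, 1, 2, 4, 5, 6, 7, 8, 9, 10, 11, 12, 13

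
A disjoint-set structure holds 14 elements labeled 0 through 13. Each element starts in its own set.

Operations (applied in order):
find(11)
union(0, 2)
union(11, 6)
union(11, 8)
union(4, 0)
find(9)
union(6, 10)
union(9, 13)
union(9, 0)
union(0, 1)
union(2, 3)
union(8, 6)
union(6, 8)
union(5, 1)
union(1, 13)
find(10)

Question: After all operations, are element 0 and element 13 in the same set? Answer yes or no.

Answer: yes

Derivation:
Step 1: find(11) -> no change; set of 11 is {11}
Step 2: union(0, 2) -> merged; set of 0 now {0, 2}
Step 3: union(11, 6) -> merged; set of 11 now {6, 11}
Step 4: union(11, 8) -> merged; set of 11 now {6, 8, 11}
Step 5: union(4, 0) -> merged; set of 4 now {0, 2, 4}
Step 6: find(9) -> no change; set of 9 is {9}
Step 7: union(6, 10) -> merged; set of 6 now {6, 8, 10, 11}
Step 8: union(9, 13) -> merged; set of 9 now {9, 13}
Step 9: union(9, 0) -> merged; set of 9 now {0, 2, 4, 9, 13}
Step 10: union(0, 1) -> merged; set of 0 now {0, 1, 2, 4, 9, 13}
Step 11: union(2, 3) -> merged; set of 2 now {0, 1, 2, 3, 4, 9, 13}
Step 12: union(8, 6) -> already same set; set of 8 now {6, 8, 10, 11}
Step 13: union(6, 8) -> already same set; set of 6 now {6, 8, 10, 11}
Step 14: union(5, 1) -> merged; set of 5 now {0, 1, 2, 3, 4, 5, 9, 13}
Step 15: union(1, 13) -> already same set; set of 1 now {0, 1, 2, 3, 4, 5, 9, 13}
Step 16: find(10) -> no change; set of 10 is {6, 8, 10, 11}
Set of 0: {0, 1, 2, 3, 4, 5, 9, 13}; 13 is a member.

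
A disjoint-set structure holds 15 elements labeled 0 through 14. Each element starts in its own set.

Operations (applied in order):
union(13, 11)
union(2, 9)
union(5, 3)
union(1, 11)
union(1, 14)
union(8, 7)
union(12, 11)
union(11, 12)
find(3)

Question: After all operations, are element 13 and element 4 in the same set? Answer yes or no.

Step 1: union(13, 11) -> merged; set of 13 now {11, 13}
Step 2: union(2, 9) -> merged; set of 2 now {2, 9}
Step 3: union(5, 3) -> merged; set of 5 now {3, 5}
Step 4: union(1, 11) -> merged; set of 1 now {1, 11, 13}
Step 5: union(1, 14) -> merged; set of 1 now {1, 11, 13, 14}
Step 6: union(8, 7) -> merged; set of 8 now {7, 8}
Step 7: union(12, 11) -> merged; set of 12 now {1, 11, 12, 13, 14}
Step 8: union(11, 12) -> already same set; set of 11 now {1, 11, 12, 13, 14}
Step 9: find(3) -> no change; set of 3 is {3, 5}
Set of 13: {1, 11, 12, 13, 14}; 4 is not a member.

Answer: no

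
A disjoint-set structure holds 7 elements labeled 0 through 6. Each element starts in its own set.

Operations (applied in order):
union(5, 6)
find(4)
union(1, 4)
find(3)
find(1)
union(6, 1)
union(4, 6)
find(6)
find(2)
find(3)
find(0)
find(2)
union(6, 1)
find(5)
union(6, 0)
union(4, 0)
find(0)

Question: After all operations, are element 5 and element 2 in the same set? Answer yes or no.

Step 1: union(5, 6) -> merged; set of 5 now {5, 6}
Step 2: find(4) -> no change; set of 4 is {4}
Step 3: union(1, 4) -> merged; set of 1 now {1, 4}
Step 4: find(3) -> no change; set of 3 is {3}
Step 5: find(1) -> no change; set of 1 is {1, 4}
Step 6: union(6, 1) -> merged; set of 6 now {1, 4, 5, 6}
Step 7: union(4, 6) -> already same set; set of 4 now {1, 4, 5, 6}
Step 8: find(6) -> no change; set of 6 is {1, 4, 5, 6}
Step 9: find(2) -> no change; set of 2 is {2}
Step 10: find(3) -> no change; set of 3 is {3}
Step 11: find(0) -> no change; set of 0 is {0}
Step 12: find(2) -> no change; set of 2 is {2}
Step 13: union(6, 1) -> already same set; set of 6 now {1, 4, 5, 6}
Step 14: find(5) -> no change; set of 5 is {1, 4, 5, 6}
Step 15: union(6, 0) -> merged; set of 6 now {0, 1, 4, 5, 6}
Step 16: union(4, 0) -> already same set; set of 4 now {0, 1, 4, 5, 6}
Step 17: find(0) -> no change; set of 0 is {0, 1, 4, 5, 6}
Set of 5: {0, 1, 4, 5, 6}; 2 is not a member.

Answer: no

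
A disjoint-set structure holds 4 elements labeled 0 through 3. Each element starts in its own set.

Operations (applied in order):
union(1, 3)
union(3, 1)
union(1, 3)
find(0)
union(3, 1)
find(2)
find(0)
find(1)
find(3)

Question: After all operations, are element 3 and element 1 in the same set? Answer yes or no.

Step 1: union(1, 3) -> merged; set of 1 now {1, 3}
Step 2: union(3, 1) -> already same set; set of 3 now {1, 3}
Step 3: union(1, 3) -> already same set; set of 1 now {1, 3}
Step 4: find(0) -> no change; set of 0 is {0}
Step 5: union(3, 1) -> already same set; set of 3 now {1, 3}
Step 6: find(2) -> no change; set of 2 is {2}
Step 7: find(0) -> no change; set of 0 is {0}
Step 8: find(1) -> no change; set of 1 is {1, 3}
Step 9: find(3) -> no change; set of 3 is {1, 3}
Set of 3: {1, 3}; 1 is a member.

Answer: yes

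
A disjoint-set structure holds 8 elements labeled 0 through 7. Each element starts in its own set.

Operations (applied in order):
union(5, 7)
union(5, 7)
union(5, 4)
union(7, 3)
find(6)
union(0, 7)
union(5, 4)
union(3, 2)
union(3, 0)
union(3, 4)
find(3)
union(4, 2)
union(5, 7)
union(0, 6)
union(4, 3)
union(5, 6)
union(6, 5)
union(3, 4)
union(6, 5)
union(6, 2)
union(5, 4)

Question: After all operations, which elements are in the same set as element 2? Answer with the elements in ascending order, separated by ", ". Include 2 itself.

Answer: 0, 2, 3, 4, 5, 6, 7

Derivation:
Step 1: union(5, 7) -> merged; set of 5 now {5, 7}
Step 2: union(5, 7) -> already same set; set of 5 now {5, 7}
Step 3: union(5, 4) -> merged; set of 5 now {4, 5, 7}
Step 4: union(7, 3) -> merged; set of 7 now {3, 4, 5, 7}
Step 5: find(6) -> no change; set of 6 is {6}
Step 6: union(0, 7) -> merged; set of 0 now {0, 3, 4, 5, 7}
Step 7: union(5, 4) -> already same set; set of 5 now {0, 3, 4, 5, 7}
Step 8: union(3, 2) -> merged; set of 3 now {0, 2, 3, 4, 5, 7}
Step 9: union(3, 0) -> already same set; set of 3 now {0, 2, 3, 4, 5, 7}
Step 10: union(3, 4) -> already same set; set of 3 now {0, 2, 3, 4, 5, 7}
Step 11: find(3) -> no change; set of 3 is {0, 2, 3, 4, 5, 7}
Step 12: union(4, 2) -> already same set; set of 4 now {0, 2, 3, 4, 5, 7}
Step 13: union(5, 7) -> already same set; set of 5 now {0, 2, 3, 4, 5, 7}
Step 14: union(0, 6) -> merged; set of 0 now {0, 2, 3, 4, 5, 6, 7}
Step 15: union(4, 3) -> already same set; set of 4 now {0, 2, 3, 4, 5, 6, 7}
Step 16: union(5, 6) -> already same set; set of 5 now {0, 2, 3, 4, 5, 6, 7}
Step 17: union(6, 5) -> already same set; set of 6 now {0, 2, 3, 4, 5, 6, 7}
Step 18: union(3, 4) -> already same set; set of 3 now {0, 2, 3, 4, 5, 6, 7}
Step 19: union(6, 5) -> already same set; set of 6 now {0, 2, 3, 4, 5, 6, 7}
Step 20: union(6, 2) -> already same set; set of 6 now {0, 2, 3, 4, 5, 6, 7}
Step 21: union(5, 4) -> already same set; set of 5 now {0, 2, 3, 4, 5, 6, 7}
Component of 2: {0, 2, 3, 4, 5, 6, 7}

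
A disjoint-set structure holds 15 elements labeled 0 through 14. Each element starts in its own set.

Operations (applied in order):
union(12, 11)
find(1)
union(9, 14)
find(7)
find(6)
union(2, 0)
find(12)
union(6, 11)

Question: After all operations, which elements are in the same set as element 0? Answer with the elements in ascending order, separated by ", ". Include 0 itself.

Answer: 0, 2

Derivation:
Step 1: union(12, 11) -> merged; set of 12 now {11, 12}
Step 2: find(1) -> no change; set of 1 is {1}
Step 3: union(9, 14) -> merged; set of 9 now {9, 14}
Step 4: find(7) -> no change; set of 7 is {7}
Step 5: find(6) -> no change; set of 6 is {6}
Step 6: union(2, 0) -> merged; set of 2 now {0, 2}
Step 7: find(12) -> no change; set of 12 is {11, 12}
Step 8: union(6, 11) -> merged; set of 6 now {6, 11, 12}
Component of 0: {0, 2}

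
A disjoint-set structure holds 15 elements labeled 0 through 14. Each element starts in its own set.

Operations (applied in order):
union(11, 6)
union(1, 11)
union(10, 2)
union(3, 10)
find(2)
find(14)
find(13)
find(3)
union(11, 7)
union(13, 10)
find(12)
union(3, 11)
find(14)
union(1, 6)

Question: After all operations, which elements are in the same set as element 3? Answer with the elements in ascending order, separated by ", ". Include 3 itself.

Step 1: union(11, 6) -> merged; set of 11 now {6, 11}
Step 2: union(1, 11) -> merged; set of 1 now {1, 6, 11}
Step 3: union(10, 2) -> merged; set of 10 now {2, 10}
Step 4: union(3, 10) -> merged; set of 3 now {2, 3, 10}
Step 5: find(2) -> no change; set of 2 is {2, 3, 10}
Step 6: find(14) -> no change; set of 14 is {14}
Step 7: find(13) -> no change; set of 13 is {13}
Step 8: find(3) -> no change; set of 3 is {2, 3, 10}
Step 9: union(11, 7) -> merged; set of 11 now {1, 6, 7, 11}
Step 10: union(13, 10) -> merged; set of 13 now {2, 3, 10, 13}
Step 11: find(12) -> no change; set of 12 is {12}
Step 12: union(3, 11) -> merged; set of 3 now {1, 2, 3, 6, 7, 10, 11, 13}
Step 13: find(14) -> no change; set of 14 is {14}
Step 14: union(1, 6) -> already same set; set of 1 now {1, 2, 3, 6, 7, 10, 11, 13}
Component of 3: {1, 2, 3, 6, 7, 10, 11, 13}

Answer: 1, 2, 3, 6, 7, 10, 11, 13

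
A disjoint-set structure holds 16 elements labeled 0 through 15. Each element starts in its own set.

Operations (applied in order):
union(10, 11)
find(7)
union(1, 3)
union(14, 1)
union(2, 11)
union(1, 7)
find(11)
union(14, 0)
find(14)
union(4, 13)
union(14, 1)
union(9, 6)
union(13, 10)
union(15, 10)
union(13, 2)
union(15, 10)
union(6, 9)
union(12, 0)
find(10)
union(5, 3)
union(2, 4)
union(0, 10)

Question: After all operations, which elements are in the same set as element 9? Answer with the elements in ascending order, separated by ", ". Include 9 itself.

Step 1: union(10, 11) -> merged; set of 10 now {10, 11}
Step 2: find(7) -> no change; set of 7 is {7}
Step 3: union(1, 3) -> merged; set of 1 now {1, 3}
Step 4: union(14, 1) -> merged; set of 14 now {1, 3, 14}
Step 5: union(2, 11) -> merged; set of 2 now {2, 10, 11}
Step 6: union(1, 7) -> merged; set of 1 now {1, 3, 7, 14}
Step 7: find(11) -> no change; set of 11 is {2, 10, 11}
Step 8: union(14, 0) -> merged; set of 14 now {0, 1, 3, 7, 14}
Step 9: find(14) -> no change; set of 14 is {0, 1, 3, 7, 14}
Step 10: union(4, 13) -> merged; set of 4 now {4, 13}
Step 11: union(14, 1) -> already same set; set of 14 now {0, 1, 3, 7, 14}
Step 12: union(9, 6) -> merged; set of 9 now {6, 9}
Step 13: union(13, 10) -> merged; set of 13 now {2, 4, 10, 11, 13}
Step 14: union(15, 10) -> merged; set of 15 now {2, 4, 10, 11, 13, 15}
Step 15: union(13, 2) -> already same set; set of 13 now {2, 4, 10, 11, 13, 15}
Step 16: union(15, 10) -> already same set; set of 15 now {2, 4, 10, 11, 13, 15}
Step 17: union(6, 9) -> already same set; set of 6 now {6, 9}
Step 18: union(12, 0) -> merged; set of 12 now {0, 1, 3, 7, 12, 14}
Step 19: find(10) -> no change; set of 10 is {2, 4, 10, 11, 13, 15}
Step 20: union(5, 3) -> merged; set of 5 now {0, 1, 3, 5, 7, 12, 14}
Step 21: union(2, 4) -> already same set; set of 2 now {2, 4, 10, 11, 13, 15}
Step 22: union(0, 10) -> merged; set of 0 now {0, 1, 2, 3, 4, 5, 7, 10, 11, 12, 13, 14, 15}
Component of 9: {6, 9}

Answer: 6, 9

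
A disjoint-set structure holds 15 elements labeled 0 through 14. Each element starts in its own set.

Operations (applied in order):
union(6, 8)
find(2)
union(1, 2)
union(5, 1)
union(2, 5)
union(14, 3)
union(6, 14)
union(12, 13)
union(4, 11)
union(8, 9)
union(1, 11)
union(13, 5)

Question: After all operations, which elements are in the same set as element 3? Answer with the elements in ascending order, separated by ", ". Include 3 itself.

Step 1: union(6, 8) -> merged; set of 6 now {6, 8}
Step 2: find(2) -> no change; set of 2 is {2}
Step 3: union(1, 2) -> merged; set of 1 now {1, 2}
Step 4: union(5, 1) -> merged; set of 5 now {1, 2, 5}
Step 5: union(2, 5) -> already same set; set of 2 now {1, 2, 5}
Step 6: union(14, 3) -> merged; set of 14 now {3, 14}
Step 7: union(6, 14) -> merged; set of 6 now {3, 6, 8, 14}
Step 8: union(12, 13) -> merged; set of 12 now {12, 13}
Step 9: union(4, 11) -> merged; set of 4 now {4, 11}
Step 10: union(8, 9) -> merged; set of 8 now {3, 6, 8, 9, 14}
Step 11: union(1, 11) -> merged; set of 1 now {1, 2, 4, 5, 11}
Step 12: union(13, 5) -> merged; set of 13 now {1, 2, 4, 5, 11, 12, 13}
Component of 3: {3, 6, 8, 9, 14}

Answer: 3, 6, 8, 9, 14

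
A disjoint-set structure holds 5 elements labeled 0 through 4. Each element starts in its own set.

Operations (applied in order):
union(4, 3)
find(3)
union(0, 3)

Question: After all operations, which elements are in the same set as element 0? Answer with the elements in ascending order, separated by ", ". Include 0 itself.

Answer: 0, 3, 4

Derivation:
Step 1: union(4, 3) -> merged; set of 4 now {3, 4}
Step 2: find(3) -> no change; set of 3 is {3, 4}
Step 3: union(0, 3) -> merged; set of 0 now {0, 3, 4}
Component of 0: {0, 3, 4}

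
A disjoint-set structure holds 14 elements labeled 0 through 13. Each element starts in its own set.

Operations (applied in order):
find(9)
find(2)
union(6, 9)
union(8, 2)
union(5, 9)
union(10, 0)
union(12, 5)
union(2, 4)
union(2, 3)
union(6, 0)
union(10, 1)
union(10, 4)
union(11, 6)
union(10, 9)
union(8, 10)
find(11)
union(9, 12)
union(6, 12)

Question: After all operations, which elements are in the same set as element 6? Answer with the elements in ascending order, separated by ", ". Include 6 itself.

Answer: 0, 1, 2, 3, 4, 5, 6, 8, 9, 10, 11, 12

Derivation:
Step 1: find(9) -> no change; set of 9 is {9}
Step 2: find(2) -> no change; set of 2 is {2}
Step 3: union(6, 9) -> merged; set of 6 now {6, 9}
Step 4: union(8, 2) -> merged; set of 8 now {2, 8}
Step 5: union(5, 9) -> merged; set of 5 now {5, 6, 9}
Step 6: union(10, 0) -> merged; set of 10 now {0, 10}
Step 7: union(12, 5) -> merged; set of 12 now {5, 6, 9, 12}
Step 8: union(2, 4) -> merged; set of 2 now {2, 4, 8}
Step 9: union(2, 3) -> merged; set of 2 now {2, 3, 4, 8}
Step 10: union(6, 0) -> merged; set of 6 now {0, 5, 6, 9, 10, 12}
Step 11: union(10, 1) -> merged; set of 10 now {0, 1, 5, 6, 9, 10, 12}
Step 12: union(10, 4) -> merged; set of 10 now {0, 1, 2, 3, 4, 5, 6, 8, 9, 10, 12}
Step 13: union(11, 6) -> merged; set of 11 now {0, 1, 2, 3, 4, 5, 6, 8, 9, 10, 11, 12}
Step 14: union(10, 9) -> already same set; set of 10 now {0, 1, 2, 3, 4, 5, 6, 8, 9, 10, 11, 12}
Step 15: union(8, 10) -> already same set; set of 8 now {0, 1, 2, 3, 4, 5, 6, 8, 9, 10, 11, 12}
Step 16: find(11) -> no change; set of 11 is {0, 1, 2, 3, 4, 5, 6, 8, 9, 10, 11, 12}
Step 17: union(9, 12) -> already same set; set of 9 now {0, 1, 2, 3, 4, 5, 6, 8, 9, 10, 11, 12}
Step 18: union(6, 12) -> already same set; set of 6 now {0, 1, 2, 3, 4, 5, 6, 8, 9, 10, 11, 12}
Component of 6: {0, 1, 2, 3, 4, 5, 6, 8, 9, 10, 11, 12}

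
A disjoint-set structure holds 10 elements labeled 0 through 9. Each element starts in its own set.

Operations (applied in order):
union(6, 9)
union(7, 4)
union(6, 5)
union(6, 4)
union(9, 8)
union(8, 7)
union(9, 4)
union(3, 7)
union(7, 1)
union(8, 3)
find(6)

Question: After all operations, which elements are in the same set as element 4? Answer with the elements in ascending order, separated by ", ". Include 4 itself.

Step 1: union(6, 9) -> merged; set of 6 now {6, 9}
Step 2: union(7, 4) -> merged; set of 7 now {4, 7}
Step 3: union(6, 5) -> merged; set of 6 now {5, 6, 9}
Step 4: union(6, 4) -> merged; set of 6 now {4, 5, 6, 7, 9}
Step 5: union(9, 8) -> merged; set of 9 now {4, 5, 6, 7, 8, 9}
Step 6: union(8, 7) -> already same set; set of 8 now {4, 5, 6, 7, 8, 9}
Step 7: union(9, 4) -> already same set; set of 9 now {4, 5, 6, 7, 8, 9}
Step 8: union(3, 7) -> merged; set of 3 now {3, 4, 5, 6, 7, 8, 9}
Step 9: union(7, 1) -> merged; set of 7 now {1, 3, 4, 5, 6, 7, 8, 9}
Step 10: union(8, 3) -> already same set; set of 8 now {1, 3, 4, 5, 6, 7, 8, 9}
Step 11: find(6) -> no change; set of 6 is {1, 3, 4, 5, 6, 7, 8, 9}
Component of 4: {1, 3, 4, 5, 6, 7, 8, 9}

Answer: 1, 3, 4, 5, 6, 7, 8, 9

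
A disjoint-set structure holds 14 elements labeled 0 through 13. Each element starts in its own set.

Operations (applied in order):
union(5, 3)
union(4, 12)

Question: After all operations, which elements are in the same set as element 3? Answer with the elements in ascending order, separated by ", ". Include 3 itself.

Answer: 3, 5

Derivation:
Step 1: union(5, 3) -> merged; set of 5 now {3, 5}
Step 2: union(4, 12) -> merged; set of 4 now {4, 12}
Component of 3: {3, 5}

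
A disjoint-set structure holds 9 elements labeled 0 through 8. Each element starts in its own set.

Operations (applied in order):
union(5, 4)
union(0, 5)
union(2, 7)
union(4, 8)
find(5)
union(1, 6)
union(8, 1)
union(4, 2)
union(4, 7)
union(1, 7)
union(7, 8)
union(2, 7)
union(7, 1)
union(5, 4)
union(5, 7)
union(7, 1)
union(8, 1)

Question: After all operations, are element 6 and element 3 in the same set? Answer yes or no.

Step 1: union(5, 4) -> merged; set of 5 now {4, 5}
Step 2: union(0, 5) -> merged; set of 0 now {0, 4, 5}
Step 3: union(2, 7) -> merged; set of 2 now {2, 7}
Step 4: union(4, 8) -> merged; set of 4 now {0, 4, 5, 8}
Step 5: find(5) -> no change; set of 5 is {0, 4, 5, 8}
Step 6: union(1, 6) -> merged; set of 1 now {1, 6}
Step 7: union(8, 1) -> merged; set of 8 now {0, 1, 4, 5, 6, 8}
Step 8: union(4, 2) -> merged; set of 4 now {0, 1, 2, 4, 5, 6, 7, 8}
Step 9: union(4, 7) -> already same set; set of 4 now {0, 1, 2, 4, 5, 6, 7, 8}
Step 10: union(1, 7) -> already same set; set of 1 now {0, 1, 2, 4, 5, 6, 7, 8}
Step 11: union(7, 8) -> already same set; set of 7 now {0, 1, 2, 4, 5, 6, 7, 8}
Step 12: union(2, 7) -> already same set; set of 2 now {0, 1, 2, 4, 5, 6, 7, 8}
Step 13: union(7, 1) -> already same set; set of 7 now {0, 1, 2, 4, 5, 6, 7, 8}
Step 14: union(5, 4) -> already same set; set of 5 now {0, 1, 2, 4, 5, 6, 7, 8}
Step 15: union(5, 7) -> already same set; set of 5 now {0, 1, 2, 4, 5, 6, 7, 8}
Step 16: union(7, 1) -> already same set; set of 7 now {0, 1, 2, 4, 5, 6, 7, 8}
Step 17: union(8, 1) -> already same set; set of 8 now {0, 1, 2, 4, 5, 6, 7, 8}
Set of 6: {0, 1, 2, 4, 5, 6, 7, 8}; 3 is not a member.

Answer: no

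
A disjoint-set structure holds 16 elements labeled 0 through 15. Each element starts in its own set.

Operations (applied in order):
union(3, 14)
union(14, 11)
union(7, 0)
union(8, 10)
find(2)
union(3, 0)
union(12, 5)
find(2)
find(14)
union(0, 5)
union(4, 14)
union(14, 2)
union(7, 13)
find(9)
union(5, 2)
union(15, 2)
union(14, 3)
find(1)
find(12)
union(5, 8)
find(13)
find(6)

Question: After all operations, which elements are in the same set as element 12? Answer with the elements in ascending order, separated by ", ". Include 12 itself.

Answer: 0, 2, 3, 4, 5, 7, 8, 10, 11, 12, 13, 14, 15

Derivation:
Step 1: union(3, 14) -> merged; set of 3 now {3, 14}
Step 2: union(14, 11) -> merged; set of 14 now {3, 11, 14}
Step 3: union(7, 0) -> merged; set of 7 now {0, 7}
Step 4: union(8, 10) -> merged; set of 8 now {8, 10}
Step 5: find(2) -> no change; set of 2 is {2}
Step 6: union(3, 0) -> merged; set of 3 now {0, 3, 7, 11, 14}
Step 7: union(12, 5) -> merged; set of 12 now {5, 12}
Step 8: find(2) -> no change; set of 2 is {2}
Step 9: find(14) -> no change; set of 14 is {0, 3, 7, 11, 14}
Step 10: union(0, 5) -> merged; set of 0 now {0, 3, 5, 7, 11, 12, 14}
Step 11: union(4, 14) -> merged; set of 4 now {0, 3, 4, 5, 7, 11, 12, 14}
Step 12: union(14, 2) -> merged; set of 14 now {0, 2, 3, 4, 5, 7, 11, 12, 14}
Step 13: union(7, 13) -> merged; set of 7 now {0, 2, 3, 4, 5, 7, 11, 12, 13, 14}
Step 14: find(9) -> no change; set of 9 is {9}
Step 15: union(5, 2) -> already same set; set of 5 now {0, 2, 3, 4, 5, 7, 11, 12, 13, 14}
Step 16: union(15, 2) -> merged; set of 15 now {0, 2, 3, 4, 5, 7, 11, 12, 13, 14, 15}
Step 17: union(14, 3) -> already same set; set of 14 now {0, 2, 3, 4, 5, 7, 11, 12, 13, 14, 15}
Step 18: find(1) -> no change; set of 1 is {1}
Step 19: find(12) -> no change; set of 12 is {0, 2, 3, 4, 5, 7, 11, 12, 13, 14, 15}
Step 20: union(5, 8) -> merged; set of 5 now {0, 2, 3, 4, 5, 7, 8, 10, 11, 12, 13, 14, 15}
Step 21: find(13) -> no change; set of 13 is {0, 2, 3, 4, 5, 7, 8, 10, 11, 12, 13, 14, 15}
Step 22: find(6) -> no change; set of 6 is {6}
Component of 12: {0, 2, 3, 4, 5, 7, 8, 10, 11, 12, 13, 14, 15}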